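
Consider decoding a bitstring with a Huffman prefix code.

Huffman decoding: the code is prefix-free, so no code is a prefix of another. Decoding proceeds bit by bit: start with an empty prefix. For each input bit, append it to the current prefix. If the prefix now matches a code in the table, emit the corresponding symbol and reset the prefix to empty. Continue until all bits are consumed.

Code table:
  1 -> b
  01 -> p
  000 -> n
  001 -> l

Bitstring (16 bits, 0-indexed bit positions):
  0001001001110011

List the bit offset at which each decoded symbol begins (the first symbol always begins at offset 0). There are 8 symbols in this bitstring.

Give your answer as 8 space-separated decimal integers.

Answer: 0 3 4 7 10 11 12 15

Derivation:
Bit 0: prefix='0' (no match yet)
Bit 1: prefix='00' (no match yet)
Bit 2: prefix='000' -> emit 'n', reset
Bit 3: prefix='1' -> emit 'b', reset
Bit 4: prefix='0' (no match yet)
Bit 5: prefix='00' (no match yet)
Bit 6: prefix='001' -> emit 'l', reset
Bit 7: prefix='0' (no match yet)
Bit 8: prefix='00' (no match yet)
Bit 9: prefix='001' -> emit 'l', reset
Bit 10: prefix='1' -> emit 'b', reset
Bit 11: prefix='1' -> emit 'b', reset
Bit 12: prefix='0' (no match yet)
Bit 13: prefix='00' (no match yet)
Bit 14: prefix='001' -> emit 'l', reset
Bit 15: prefix='1' -> emit 'b', reset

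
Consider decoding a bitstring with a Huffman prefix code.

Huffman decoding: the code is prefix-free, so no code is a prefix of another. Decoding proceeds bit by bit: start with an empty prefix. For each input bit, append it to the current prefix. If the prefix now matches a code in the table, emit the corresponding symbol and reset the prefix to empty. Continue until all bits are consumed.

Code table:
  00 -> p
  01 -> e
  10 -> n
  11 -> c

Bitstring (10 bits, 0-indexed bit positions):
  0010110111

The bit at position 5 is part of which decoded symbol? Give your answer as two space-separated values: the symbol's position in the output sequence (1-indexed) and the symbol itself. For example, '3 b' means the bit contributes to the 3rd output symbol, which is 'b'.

Answer: 3 c

Derivation:
Bit 0: prefix='0' (no match yet)
Bit 1: prefix='00' -> emit 'p', reset
Bit 2: prefix='1' (no match yet)
Bit 3: prefix='10' -> emit 'n', reset
Bit 4: prefix='1' (no match yet)
Bit 5: prefix='11' -> emit 'c', reset
Bit 6: prefix='0' (no match yet)
Bit 7: prefix='01' -> emit 'e', reset
Bit 8: prefix='1' (no match yet)
Bit 9: prefix='11' -> emit 'c', reset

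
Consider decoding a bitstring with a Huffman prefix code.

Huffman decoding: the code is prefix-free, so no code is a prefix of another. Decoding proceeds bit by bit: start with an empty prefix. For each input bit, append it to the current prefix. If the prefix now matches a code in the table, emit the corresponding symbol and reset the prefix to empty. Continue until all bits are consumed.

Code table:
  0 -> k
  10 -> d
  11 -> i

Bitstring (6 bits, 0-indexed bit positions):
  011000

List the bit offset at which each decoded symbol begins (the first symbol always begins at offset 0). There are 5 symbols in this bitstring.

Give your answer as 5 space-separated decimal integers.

Bit 0: prefix='0' -> emit 'k', reset
Bit 1: prefix='1' (no match yet)
Bit 2: prefix='11' -> emit 'i', reset
Bit 3: prefix='0' -> emit 'k', reset
Bit 4: prefix='0' -> emit 'k', reset
Bit 5: prefix='0' -> emit 'k', reset

Answer: 0 1 3 4 5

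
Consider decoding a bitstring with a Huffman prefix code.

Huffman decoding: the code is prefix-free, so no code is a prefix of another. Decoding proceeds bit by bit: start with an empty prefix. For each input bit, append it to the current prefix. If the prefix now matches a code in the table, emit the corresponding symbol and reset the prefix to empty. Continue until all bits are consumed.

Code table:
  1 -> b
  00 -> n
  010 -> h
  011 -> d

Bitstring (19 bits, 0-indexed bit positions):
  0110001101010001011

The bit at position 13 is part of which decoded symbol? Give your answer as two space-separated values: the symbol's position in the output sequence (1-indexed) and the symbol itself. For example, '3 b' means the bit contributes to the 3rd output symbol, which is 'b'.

Answer: 6 n

Derivation:
Bit 0: prefix='0' (no match yet)
Bit 1: prefix='01' (no match yet)
Bit 2: prefix='011' -> emit 'd', reset
Bit 3: prefix='0' (no match yet)
Bit 4: prefix='00' -> emit 'n', reset
Bit 5: prefix='0' (no match yet)
Bit 6: prefix='01' (no match yet)
Bit 7: prefix='011' -> emit 'd', reset
Bit 8: prefix='0' (no match yet)
Bit 9: prefix='01' (no match yet)
Bit 10: prefix='010' -> emit 'h', reset
Bit 11: prefix='1' -> emit 'b', reset
Bit 12: prefix='0' (no match yet)
Bit 13: prefix='00' -> emit 'n', reset
Bit 14: prefix='0' (no match yet)
Bit 15: prefix='01' (no match yet)
Bit 16: prefix='010' -> emit 'h', reset
Bit 17: prefix='1' -> emit 'b', reset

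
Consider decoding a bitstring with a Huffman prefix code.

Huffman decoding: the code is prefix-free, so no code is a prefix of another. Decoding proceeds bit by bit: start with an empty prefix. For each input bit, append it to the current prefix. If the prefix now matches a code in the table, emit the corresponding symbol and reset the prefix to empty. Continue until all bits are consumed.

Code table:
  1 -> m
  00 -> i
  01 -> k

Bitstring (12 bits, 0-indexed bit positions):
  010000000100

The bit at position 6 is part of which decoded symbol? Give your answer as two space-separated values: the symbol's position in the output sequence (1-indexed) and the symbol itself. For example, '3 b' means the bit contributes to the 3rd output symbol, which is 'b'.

Bit 0: prefix='0' (no match yet)
Bit 1: prefix='01' -> emit 'k', reset
Bit 2: prefix='0' (no match yet)
Bit 3: prefix='00' -> emit 'i', reset
Bit 4: prefix='0' (no match yet)
Bit 5: prefix='00' -> emit 'i', reset
Bit 6: prefix='0' (no match yet)
Bit 7: prefix='00' -> emit 'i', reset
Bit 8: prefix='0' (no match yet)
Bit 9: prefix='01' -> emit 'k', reset
Bit 10: prefix='0' (no match yet)

Answer: 4 i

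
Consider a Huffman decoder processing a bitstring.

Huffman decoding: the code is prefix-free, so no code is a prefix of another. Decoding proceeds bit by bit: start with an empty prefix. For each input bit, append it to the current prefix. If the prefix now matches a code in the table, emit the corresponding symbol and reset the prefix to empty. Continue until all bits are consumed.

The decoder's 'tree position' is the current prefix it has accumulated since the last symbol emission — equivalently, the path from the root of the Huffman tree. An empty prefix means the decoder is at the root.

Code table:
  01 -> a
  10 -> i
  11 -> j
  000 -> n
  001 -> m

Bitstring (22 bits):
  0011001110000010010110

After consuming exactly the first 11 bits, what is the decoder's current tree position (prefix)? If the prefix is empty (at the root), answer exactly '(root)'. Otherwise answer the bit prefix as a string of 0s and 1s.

Answer: 00

Derivation:
Bit 0: prefix='0' (no match yet)
Bit 1: prefix='00' (no match yet)
Bit 2: prefix='001' -> emit 'm', reset
Bit 3: prefix='1' (no match yet)
Bit 4: prefix='10' -> emit 'i', reset
Bit 5: prefix='0' (no match yet)
Bit 6: prefix='01' -> emit 'a', reset
Bit 7: prefix='1' (no match yet)
Bit 8: prefix='11' -> emit 'j', reset
Bit 9: prefix='0' (no match yet)
Bit 10: prefix='00' (no match yet)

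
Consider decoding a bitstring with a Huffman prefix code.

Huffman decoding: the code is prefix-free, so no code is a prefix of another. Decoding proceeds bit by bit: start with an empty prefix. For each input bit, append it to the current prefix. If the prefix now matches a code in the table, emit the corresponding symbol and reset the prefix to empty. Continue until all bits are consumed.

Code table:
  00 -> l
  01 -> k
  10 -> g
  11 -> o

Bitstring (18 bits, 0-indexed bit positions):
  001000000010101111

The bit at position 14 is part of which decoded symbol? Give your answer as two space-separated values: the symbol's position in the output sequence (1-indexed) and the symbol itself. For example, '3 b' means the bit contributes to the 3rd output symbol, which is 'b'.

Answer: 8 o

Derivation:
Bit 0: prefix='0' (no match yet)
Bit 1: prefix='00' -> emit 'l', reset
Bit 2: prefix='1' (no match yet)
Bit 3: prefix='10' -> emit 'g', reset
Bit 4: prefix='0' (no match yet)
Bit 5: prefix='00' -> emit 'l', reset
Bit 6: prefix='0' (no match yet)
Bit 7: prefix='00' -> emit 'l', reset
Bit 8: prefix='0' (no match yet)
Bit 9: prefix='00' -> emit 'l', reset
Bit 10: prefix='1' (no match yet)
Bit 11: prefix='10' -> emit 'g', reset
Bit 12: prefix='1' (no match yet)
Bit 13: prefix='10' -> emit 'g', reset
Bit 14: prefix='1' (no match yet)
Bit 15: prefix='11' -> emit 'o', reset
Bit 16: prefix='1' (no match yet)
Bit 17: prefix='11' -> emit 'o', reset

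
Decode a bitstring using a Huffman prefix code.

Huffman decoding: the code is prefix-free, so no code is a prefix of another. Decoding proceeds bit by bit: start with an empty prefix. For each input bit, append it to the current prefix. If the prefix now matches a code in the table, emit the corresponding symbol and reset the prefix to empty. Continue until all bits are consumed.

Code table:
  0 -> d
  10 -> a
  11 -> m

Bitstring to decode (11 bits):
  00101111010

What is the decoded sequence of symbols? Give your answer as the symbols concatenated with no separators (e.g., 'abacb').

Answer: ddammda

Derivation:
Bit 0: prefix='0' -> emit 'd', reset
Bit 1: prefix='0' -> emit 'd', reset
Bit 2: prefix='1' (no match yet)
Bit 3: prefix='10' -> emit 'a', reset
Bit 4: prefix='1' (no match yet)
Bit 5: prefix='11' -> emit 'm', reset
Bit 6: prefix='1' (no match yet)
Bit 7: prefix='11' -> emit 'm', reset
Bit 8: prefix='0' -> emit 'd', reset
Bit 9: prefix='1' (no match yet)
Bit 10: prefix='10' -> emit 'a', reset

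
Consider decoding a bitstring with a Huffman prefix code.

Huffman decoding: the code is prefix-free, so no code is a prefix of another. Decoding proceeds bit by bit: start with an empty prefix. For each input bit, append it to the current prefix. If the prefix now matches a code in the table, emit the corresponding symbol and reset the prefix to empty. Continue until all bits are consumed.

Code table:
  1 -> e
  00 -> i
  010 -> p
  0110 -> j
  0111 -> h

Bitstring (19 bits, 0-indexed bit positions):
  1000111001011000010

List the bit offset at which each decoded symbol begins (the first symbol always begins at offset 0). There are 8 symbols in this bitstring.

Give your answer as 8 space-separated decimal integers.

Answer: 0 1 3 7 9 10 14 16

Derivation:
Bit 0: prefix='1' -> emit 'e', reset
Bit 1: prefix='0' (no match yet)
Bit 2: prefix='00' -> emit 'i', reset
Bit 3: prefix='0' (no match yet)
Bit 4: prefix='01' (no match yet)
Bit 5: prefix='011' (no match yet)
Bit 6: prefix='0111' -> emit 'h', reset
Bit 7: prefix='0' (no match yet)
Bit 8: prefix='00' -> emit 'i', reset
Bit 9: prefix='1' -> emit 'e', reset
Bit 10: prefix='0' (no match yet)
Bit 11: prefix='01' (no match yet)
Bit 12: prefix='011' (no match yet)
Bit 13: prefix='0110' -> emit 'j', reset
Bit 14: prefix='0' (no match yet)
Bit 15: prefix='00' -> emit 'i', reset
Bit 16: prefix='0' (no match yet)
Bit 17: prefix='01' (no match yet)
Bit 18: prefix='010' -> emit 'p', reset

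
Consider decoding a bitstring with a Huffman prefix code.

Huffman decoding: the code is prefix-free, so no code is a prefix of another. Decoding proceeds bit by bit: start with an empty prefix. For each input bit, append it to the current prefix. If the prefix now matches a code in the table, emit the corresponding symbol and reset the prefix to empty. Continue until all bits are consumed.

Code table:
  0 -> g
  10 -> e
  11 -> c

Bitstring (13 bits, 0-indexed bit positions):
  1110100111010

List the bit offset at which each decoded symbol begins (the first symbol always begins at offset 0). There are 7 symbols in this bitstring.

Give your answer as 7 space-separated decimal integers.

Answer: 0 2 4 6 7 9 11

Derivation:
Bit 0: prefix='1' (no match yet)
Bit 1: prefix='11' -> emit 'c', reset
Bit 2: prefix='1' (no match yet)
Bit 3: prefix='10' -> emit 'e', reset
Bit 4: prefix='1' (no match yet)
Bit 5: prefix='10' -> emit 'e', reset
Bit 6: prefix='0' -> emit 'g', reset
Bit 7: prefix='1' (no match yet)
Bit 8: prefix='11' -> emit 'c', reset
Bit 9: prefix='1' (no match yet)
Bit 10: prefix='10' -> emit 'e', reset
Bit 11: prefix='1' (no match yet)
Bit 12: prefix='10' -> emit 'e', reset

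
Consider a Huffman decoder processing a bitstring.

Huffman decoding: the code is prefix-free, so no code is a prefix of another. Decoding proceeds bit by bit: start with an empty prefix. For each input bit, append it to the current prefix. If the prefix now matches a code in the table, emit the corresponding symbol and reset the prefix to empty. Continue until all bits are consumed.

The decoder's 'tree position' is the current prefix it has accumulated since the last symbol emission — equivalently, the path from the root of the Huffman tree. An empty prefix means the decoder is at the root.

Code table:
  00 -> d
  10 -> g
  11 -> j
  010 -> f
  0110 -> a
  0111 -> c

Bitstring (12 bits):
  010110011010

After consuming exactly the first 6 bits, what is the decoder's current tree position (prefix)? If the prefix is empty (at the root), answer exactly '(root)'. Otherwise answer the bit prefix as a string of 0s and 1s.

Answer: 0

Derivation:
Bit 0: prefix='0' (no match yet)
Bit 1: prefix='01' (no match yet)
Bit 2: prefix='010' -> emit 'f', reset
Bit 3: prefix='1' (no match yet)
Bit 4: prefix='11' -> emit 'j', reset
Bit 5: prefix='0' (no match yet)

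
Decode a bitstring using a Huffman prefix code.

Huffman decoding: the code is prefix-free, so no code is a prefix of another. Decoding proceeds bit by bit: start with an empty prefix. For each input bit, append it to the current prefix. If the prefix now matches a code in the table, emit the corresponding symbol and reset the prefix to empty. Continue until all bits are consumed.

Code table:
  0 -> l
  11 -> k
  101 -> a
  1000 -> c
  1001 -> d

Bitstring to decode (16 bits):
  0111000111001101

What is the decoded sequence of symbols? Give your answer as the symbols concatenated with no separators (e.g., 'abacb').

Bit 0: prefix='0' -> emit 'l', reset
Bit 1: prefix='1' (no match yet)
Bit 2: prefix='11' -> emit 'k', reset
Bit 3: prefix='1' (no match yet)
Bit 4: prefix='10' (no match yet)
Bit 5: prefix='100' (no match yet)
Bit 6: prefix='1000' -> emit 'c', reset
Bit 7: prefix='1' (no match yet)
Bit 8: prefix='11' -> emit 'k', reset
Bit 9: prefix='1' (no match yet)
Bit 10: prefix='10' (no match yet)
Bit 11: prefix='100' (no match yet)
Bit 12: prefix='1001' -> emit 'd', reset
Bit 13: prefix='1' (no match yet)
Bit 14: prefix='10' (no match yet)
Bit 15: prefix='101' -> emit 'a', reset

Answer: lkckda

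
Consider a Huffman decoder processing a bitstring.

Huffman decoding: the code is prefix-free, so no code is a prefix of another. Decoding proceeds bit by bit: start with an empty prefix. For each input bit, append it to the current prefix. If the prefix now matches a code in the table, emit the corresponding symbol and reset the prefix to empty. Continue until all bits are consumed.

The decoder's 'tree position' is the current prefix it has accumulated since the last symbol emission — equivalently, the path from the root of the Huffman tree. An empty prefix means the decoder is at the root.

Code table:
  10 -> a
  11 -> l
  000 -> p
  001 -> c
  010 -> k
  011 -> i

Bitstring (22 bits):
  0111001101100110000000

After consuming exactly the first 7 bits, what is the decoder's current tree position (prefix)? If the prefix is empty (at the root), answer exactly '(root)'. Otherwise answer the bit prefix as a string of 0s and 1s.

Bit 0: prefix='0' (no match yet)
Bit 1: prefix='01' (no match yet)
Bit 2: prefix='011' -> emit 'i', reset
Bit 3: prefix='1' (no match yet)
Bit 4: prefix='10' -> emit 'a', reset
Bit 5: prefix='0' (no match yet)
Bit 6: prefix='01' (no match yet)

Answer: 01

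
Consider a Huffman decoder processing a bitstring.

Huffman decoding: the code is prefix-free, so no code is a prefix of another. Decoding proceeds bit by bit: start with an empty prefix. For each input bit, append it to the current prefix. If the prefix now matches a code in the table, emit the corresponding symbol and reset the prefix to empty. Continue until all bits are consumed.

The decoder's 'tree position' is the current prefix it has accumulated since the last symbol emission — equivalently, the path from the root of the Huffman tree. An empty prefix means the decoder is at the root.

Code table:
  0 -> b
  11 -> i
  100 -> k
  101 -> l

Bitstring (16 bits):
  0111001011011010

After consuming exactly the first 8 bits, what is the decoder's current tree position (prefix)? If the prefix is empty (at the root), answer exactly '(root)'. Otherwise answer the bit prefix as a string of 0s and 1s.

Answer: 10

Derivation:
Bit 0: prefix='0' -> emit 'b', reset
Bit 1: prefix='1' (no match yet)
Bit 2: prefix='11' -> emit 'i', reset
Bit 3: prefix='1' (no match yet)
Bit 4: prefix='10' (no match yet)
Bit 5: prefix='100' -> emit 'k', reset
Bit 6: prefix='1' (no match yet)
Bit 7: prefix='10' (no match yet)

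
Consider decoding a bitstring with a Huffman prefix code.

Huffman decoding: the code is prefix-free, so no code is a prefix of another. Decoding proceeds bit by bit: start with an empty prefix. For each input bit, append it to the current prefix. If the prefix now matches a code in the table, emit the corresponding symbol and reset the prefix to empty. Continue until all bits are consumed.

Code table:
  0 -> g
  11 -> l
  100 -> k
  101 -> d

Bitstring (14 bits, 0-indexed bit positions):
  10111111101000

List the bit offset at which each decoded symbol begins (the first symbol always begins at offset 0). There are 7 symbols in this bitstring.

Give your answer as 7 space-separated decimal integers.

Answer: 0 3 5 7 9 10 13

Derivation:
Bit 0: prefix='1' (no match yet)
Bit 1: prefix='10' (no match yet)
Bit 2: prefix='101' -> emit 'd', reset
Bit 3: prefix='1' (no match yet)
Bit 4: prefix='11' -> emit 'l', reset
Bit 5: prefix='1' (no match yet)
Bit 6: prefix='11' -> emit 'l', reset
Bit 7: prefix='1' (no match yet)
Bit 8: prefix='11' -> emit 'l', reset
Bit 9: prefix='0' -> emit 'g', reset
Bit 10: prefix='1' (no match yet)
Bit 11: prefix='10' (no match yet)
Bit 12: prefix='100' -> emit 'k', reset
Bit 13: prefix='0' -> emit 'g', reset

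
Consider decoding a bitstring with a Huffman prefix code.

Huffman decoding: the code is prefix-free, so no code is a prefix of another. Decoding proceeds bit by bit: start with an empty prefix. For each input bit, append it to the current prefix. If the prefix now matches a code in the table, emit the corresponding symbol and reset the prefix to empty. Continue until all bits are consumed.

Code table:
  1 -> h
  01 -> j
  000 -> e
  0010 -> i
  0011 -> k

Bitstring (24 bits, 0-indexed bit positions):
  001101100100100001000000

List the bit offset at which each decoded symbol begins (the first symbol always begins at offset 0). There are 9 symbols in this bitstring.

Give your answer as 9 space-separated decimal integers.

Answer: 0 4 6 7 11 13 16 18 21

Derivation:
Bit 0: prefix='0' (no match yet)
Bit 1: prefix='00' (no match yet)
Bit 2: prefix='001' (no match yet)
Bit 3: prefix='0011' -> emit 'k', reset
Bit 4: prefix='0' (no match yet)
Bit 5: prefix='01' -> emit 'j', reset
Bit 6: prefix='1' -> emit 'h', reset
Bit 7: prefix='0' (no match yet)
Bit 8: prefix='00' (no match yet)
Bit 9: prefix='001' (no match yet)
Bit 10: prefix='0010' -> emit 'i', reset
Bit 11: prefix='0' (no match yet)
Bit 12: prefix='01' -> emit 'j', reset
Bit 13: prefix='0' (no match yet)
Bit 14: prefix='00' (no match yet)
Bit 15: prefix='000' -> emit 'e', reset
Bit 16: prefix='0' (no match yet)
Bit 17: prefix='01' -> emit 'j', reset
Bit 18: prefix='0' (no match yet)
Bit 19: prefix='00' (no match yet)
Bit 20: prefix='000' -> emit 'e', reset
Bit 21: prefix='0' (no match yet)
Bit 22: prefix='00' (no match yet)
Bit 23: prefix='000' -> emit 'e', reset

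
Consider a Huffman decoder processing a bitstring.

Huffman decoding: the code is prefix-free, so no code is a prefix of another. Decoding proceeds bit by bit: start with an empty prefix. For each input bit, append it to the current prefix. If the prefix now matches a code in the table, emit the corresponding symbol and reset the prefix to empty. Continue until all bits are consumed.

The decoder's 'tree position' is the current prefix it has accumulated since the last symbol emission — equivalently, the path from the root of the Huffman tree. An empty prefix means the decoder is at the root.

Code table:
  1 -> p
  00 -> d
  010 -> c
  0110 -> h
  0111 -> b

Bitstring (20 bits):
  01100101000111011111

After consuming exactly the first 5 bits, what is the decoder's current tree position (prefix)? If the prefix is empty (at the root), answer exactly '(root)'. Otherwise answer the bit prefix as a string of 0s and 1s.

Bit 0: prefix='0' (no match yet)
Bit 1: prefix='01' (no match yet)
Bit 2: prefix='011' (no match yet)
Bit 3: prefix='0110' -> emit 'h', reset
Bit 4: prefix='0' (no match yet)

Answer: 0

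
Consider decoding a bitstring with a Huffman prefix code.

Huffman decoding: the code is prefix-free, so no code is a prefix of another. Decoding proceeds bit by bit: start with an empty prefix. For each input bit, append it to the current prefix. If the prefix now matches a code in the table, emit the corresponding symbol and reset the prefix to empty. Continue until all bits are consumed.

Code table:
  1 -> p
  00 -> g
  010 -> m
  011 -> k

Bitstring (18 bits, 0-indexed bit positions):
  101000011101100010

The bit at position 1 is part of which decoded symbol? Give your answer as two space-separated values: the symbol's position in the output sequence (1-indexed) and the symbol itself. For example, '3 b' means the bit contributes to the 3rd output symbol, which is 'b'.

Bit 0: prefix='1' -> emit 'p', reset
Bit 1: prefix='0' (no match yet)
Bit 2: prefix='01' (no match yet)
Bit 3: prefix='010' -> emit 'm', reset
Bit 4: prefix='0' (no match yet)
Bit 5: prefix='00' -> emit 'g', reset

Answer: 2 m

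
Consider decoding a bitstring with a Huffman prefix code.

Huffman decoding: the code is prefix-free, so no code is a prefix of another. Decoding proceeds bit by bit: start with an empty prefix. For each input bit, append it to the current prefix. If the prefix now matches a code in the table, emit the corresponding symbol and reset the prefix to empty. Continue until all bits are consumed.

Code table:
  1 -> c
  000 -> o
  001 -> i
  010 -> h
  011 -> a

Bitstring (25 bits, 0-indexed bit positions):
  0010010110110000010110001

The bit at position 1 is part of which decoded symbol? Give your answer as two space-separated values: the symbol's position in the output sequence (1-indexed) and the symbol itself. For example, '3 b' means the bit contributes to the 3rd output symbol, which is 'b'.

Bit 0: prefix='0' (no match yet)
Bit 1: prefix='00' (no match yet)
Bit 2: prefix='001' -> emit 'i', reset
Bit 3: prefix='0' (no match yet)
Bit 4: prefix='00' (no match yet)
Bit 5: prefix='001' -> emit 'i', reset

Answer: 1 i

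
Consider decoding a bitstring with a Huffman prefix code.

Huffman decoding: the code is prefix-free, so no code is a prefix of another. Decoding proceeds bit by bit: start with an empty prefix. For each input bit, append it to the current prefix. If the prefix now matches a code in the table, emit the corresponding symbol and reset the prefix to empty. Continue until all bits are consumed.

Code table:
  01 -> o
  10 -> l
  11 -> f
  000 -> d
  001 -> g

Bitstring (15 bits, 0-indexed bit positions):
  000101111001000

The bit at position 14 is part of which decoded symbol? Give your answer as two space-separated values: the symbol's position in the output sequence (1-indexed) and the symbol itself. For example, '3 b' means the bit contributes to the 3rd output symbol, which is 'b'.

Answer: 6 d

Derivation:
Bit 0: prefix='0' (no match yet)
Bit 1: prefix='00' (no match yet)
Bit 2: prefix='000' -> emit 'd', reset
Bit 3: prefix='1' (no match yet)
Bit 4: prefix='10' -> emit 'l', reset
Bit 5: prefix='1' (no match yet)
Bit 6: prefix='11' -> emit 'f', reset
Bit 7: prefix='1' (no match yet)
Bit 8: prefix='11' -> emit 'f', reset
Bit 9: prefix='0' (no match yet)
Bit 10: prefix='00' (no match yet)
Bit 11: prefix='001' -> emit 'g', reset
Bit 12: prefix='0' (no match yet)
Bit 13: prefix='00' (no match yet)
Bit 14: prefix='000' -> emit 'd', reset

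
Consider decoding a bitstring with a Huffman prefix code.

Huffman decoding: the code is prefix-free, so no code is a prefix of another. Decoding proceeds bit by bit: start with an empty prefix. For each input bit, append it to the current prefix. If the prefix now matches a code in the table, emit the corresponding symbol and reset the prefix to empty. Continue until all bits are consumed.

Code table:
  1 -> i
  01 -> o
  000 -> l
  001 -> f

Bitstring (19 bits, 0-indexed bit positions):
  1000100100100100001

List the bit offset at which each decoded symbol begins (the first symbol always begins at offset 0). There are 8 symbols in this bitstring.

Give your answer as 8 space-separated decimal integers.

Answer: 0 1 4 5 8 11 14 17

Derivation:
Bit 0: prefix='1' -> emit 'i', reset
Bit 1: prefix='0' (no match yet)
Bit 2: prefix='00' (no match yet)
Bit 3: prefix='000' -> emit 'l', reset
Bit 4: prefix='1' -> emit 'i', reset
Bit 5: prefix='0' (no match yet)
Bit 6: prefix='00' (no match yet)
Bit 7: prefix='001' -> emit 'f', reset
Bit 8: prefix='0' (no match yet)
Bit 9: prefix='00' (no match yet)
Bit 10: prefix='001' -> emit 'f', reset
Bit 11: prefix='0' (no match yet)
Bit 12: prefix='00' (no match yet)
Bit 13: prefix='001' -> emit 'f', reset
Bit 14: prefix='0' (no match yet)
Bit 15: prefix='00' (no match yet)
Bit 16: prefix='000' -> emit 'l', reset
Bit 17: prefix='0' (no match yet)
Bit 18: prefix='01' -> emit 'o', reset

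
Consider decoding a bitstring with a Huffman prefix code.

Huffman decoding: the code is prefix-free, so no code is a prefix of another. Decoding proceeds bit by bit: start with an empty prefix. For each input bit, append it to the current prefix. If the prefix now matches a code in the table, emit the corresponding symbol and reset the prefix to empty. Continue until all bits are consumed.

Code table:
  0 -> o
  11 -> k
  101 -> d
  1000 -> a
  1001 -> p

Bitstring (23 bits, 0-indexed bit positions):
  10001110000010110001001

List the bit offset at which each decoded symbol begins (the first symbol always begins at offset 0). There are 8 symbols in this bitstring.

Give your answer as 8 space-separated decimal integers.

Answer: 0 4 6 10 11 12 15 19

Derivation:
Bit 0: prefix='1' (no match yet)
Bit 1: prefix='10' (no match yet)
Bit 2: prefix='100' (no match yet)
Bit 3: prefix='1000' -> emit 'a', reset
Bit 4: prefix='1' (no match yet)
Bit 5: prefix='11' -> emit 'k', reset
Bit 6: prefix='1' (no match yet)
Bit 7: prefix='10' (no match yet)
Bit 8: prefix='100' (no match yet)
Bit 9: prefix='1000' -> emit 'a', reset
Bit 10: prefix='0' -> emit 'o', reset
Bit 11: prefix='0' -> emit 'o', reset
Bit 12: prefix='1' (no match yet)
Bit 13: prefix='10' (no match yet)
Bit 14: prefix='101' -> emit 'd', reset
Bit 15: prefix='1' (no match yet)
Bit 16: prefix='10' (no match yet)
Bit 17: prefix='100' (no match yet)
Bit 18: prefix='1000' -> emit 'a', reset
Bit 19: prefix='1' (no match yet)
Bit 20: prefix='10' (no match yet)
Bit 21: prefix='100' (no match yet)
Bit 22: prefix='1001' -> emit 'p', reset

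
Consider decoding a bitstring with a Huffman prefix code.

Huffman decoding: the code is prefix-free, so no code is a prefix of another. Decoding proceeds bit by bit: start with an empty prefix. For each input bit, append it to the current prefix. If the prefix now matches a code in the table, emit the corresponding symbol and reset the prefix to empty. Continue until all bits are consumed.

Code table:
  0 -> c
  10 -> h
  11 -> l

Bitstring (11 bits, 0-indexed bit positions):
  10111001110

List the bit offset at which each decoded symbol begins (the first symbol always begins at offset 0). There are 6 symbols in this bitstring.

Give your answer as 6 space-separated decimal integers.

Answer: 0 2 4 6 7 9

Derivation:
Bit 0: prefix='1' (no match yet)
Bit 1: prefix='10' -> emit 'h', reset
Bit 2: prefix='1' (no match yet)
Bit 3: prefix='11' -> emit 'l', reset
Bit 4: prefix='1' (no match yet)
Bit 5: prefix='10' -> emit 'h', reset
Bit 6: prefix='0' -> emit 'c', reset
Bit 7: prefix='1' (no match yet)
Bit 8: prefix='11' -> emit 'l', reset
Bit 9: prefix='1' (no match yet)
Bit 10: prefix='10' -> emit 'h', reset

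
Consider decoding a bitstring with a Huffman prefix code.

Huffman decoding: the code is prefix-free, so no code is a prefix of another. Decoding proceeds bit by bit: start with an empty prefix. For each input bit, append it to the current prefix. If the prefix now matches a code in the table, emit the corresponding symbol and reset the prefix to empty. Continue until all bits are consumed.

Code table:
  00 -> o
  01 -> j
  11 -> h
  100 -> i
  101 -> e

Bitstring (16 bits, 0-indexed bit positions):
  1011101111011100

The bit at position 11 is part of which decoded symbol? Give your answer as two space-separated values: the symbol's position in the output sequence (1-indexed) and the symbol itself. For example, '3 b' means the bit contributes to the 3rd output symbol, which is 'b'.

Bit 0: prefix='1' (no match yet)
Bit 1: prefix='10' (no match yet)
Bit 2: prefix='101' -> emit 'e', reset
Bit 3: prefix='1' (no match yet)
Bit 4: prefix='11' -> emit 'h', reset
Bit 5: prefix='0' (no match yet)
Bit 6: prefix='01' -> emit 'j', reset
Bit 7: prefix='1' (no match yet)
Bit 8: prefix='11' -> emit 'h', reset
Bit 9: prefix='1' (no match yet)
Bit 10: prefix='10' (no match yet)
Bit 11: prefix='101' -> emit 'e', reset
Bit 12: prefix='1' (no match yet)
Bit 13: prefix='11' -> emit 'h', reset
Bit 14: prefix='0' (no match yet)
Bit 15: prefix='00' -> emit 'o', reset

Answer: 5 e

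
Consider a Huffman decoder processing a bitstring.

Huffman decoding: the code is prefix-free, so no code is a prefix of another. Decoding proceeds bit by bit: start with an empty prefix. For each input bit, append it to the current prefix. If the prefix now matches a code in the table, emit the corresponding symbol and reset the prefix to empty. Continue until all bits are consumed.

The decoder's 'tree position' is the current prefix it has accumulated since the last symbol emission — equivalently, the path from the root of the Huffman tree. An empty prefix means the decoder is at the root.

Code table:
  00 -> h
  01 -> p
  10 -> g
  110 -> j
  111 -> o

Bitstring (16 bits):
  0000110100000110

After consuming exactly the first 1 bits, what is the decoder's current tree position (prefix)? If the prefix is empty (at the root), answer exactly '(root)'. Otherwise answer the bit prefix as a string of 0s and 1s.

Answer: 0

Derivation:
Bit 0: prefix='0' (no match yet)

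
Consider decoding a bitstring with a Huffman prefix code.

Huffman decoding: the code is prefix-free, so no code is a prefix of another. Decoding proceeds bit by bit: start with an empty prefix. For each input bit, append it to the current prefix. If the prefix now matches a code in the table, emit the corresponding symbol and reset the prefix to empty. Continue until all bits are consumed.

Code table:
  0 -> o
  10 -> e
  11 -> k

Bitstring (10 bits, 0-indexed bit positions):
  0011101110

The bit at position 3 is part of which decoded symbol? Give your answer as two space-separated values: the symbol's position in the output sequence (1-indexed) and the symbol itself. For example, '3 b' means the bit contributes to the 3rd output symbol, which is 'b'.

Bit 0: prefix='0' -> emit 'o', reset
Bit 1: prefix='0' -> emit 'o', reset
Bit 2: prefix='1' (no match yet)
Bit 3: prefix='11' -> emit 'k', reset
Bit 4: prefix='1' (no match yet)
Bit 5: prefix='10' -> emit 'e', reset
Bit 6: prefix='1' (no match yet)
Bit 7: prefix='11' -> emit 'k', reset

Answer: 3 k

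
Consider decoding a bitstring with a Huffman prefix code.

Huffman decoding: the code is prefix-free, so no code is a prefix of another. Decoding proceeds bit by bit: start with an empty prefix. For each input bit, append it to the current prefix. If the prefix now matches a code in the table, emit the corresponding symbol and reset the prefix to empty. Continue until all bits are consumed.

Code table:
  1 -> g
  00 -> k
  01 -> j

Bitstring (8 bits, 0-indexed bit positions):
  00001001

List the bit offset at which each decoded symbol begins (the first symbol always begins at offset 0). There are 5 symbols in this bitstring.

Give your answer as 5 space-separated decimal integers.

Bit 0: prefix='0' (no match yet)
Bit 1: prefix='00' -> emit 'k', reset
Bit 2: prefix='0' (no match yet)
Bit 3: prefix='00' -> emit 'k', reset
Bit 4: prefix='1' -> emit 'g', reset
Bit 5: prefix='0' (no match yet)
Bit 6: prefix='00' -> emit 'k', reset
Bit 7: prefix='1' -> emit 'g', reset

Answer: 0 2 4 5 7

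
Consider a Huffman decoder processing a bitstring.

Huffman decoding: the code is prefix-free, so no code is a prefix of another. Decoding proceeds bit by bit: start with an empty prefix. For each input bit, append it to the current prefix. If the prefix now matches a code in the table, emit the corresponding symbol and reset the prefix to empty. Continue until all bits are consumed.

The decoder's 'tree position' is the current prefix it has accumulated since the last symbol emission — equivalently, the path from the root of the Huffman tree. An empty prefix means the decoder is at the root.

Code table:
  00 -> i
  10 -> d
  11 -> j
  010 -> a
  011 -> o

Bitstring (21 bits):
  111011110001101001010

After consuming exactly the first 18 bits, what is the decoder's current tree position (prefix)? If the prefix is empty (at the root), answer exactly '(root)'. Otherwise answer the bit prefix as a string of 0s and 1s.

Bit 0: prefix='1' (no match yet)
Bit 1: prefix='11' -> emit 'j', reset
Bit 2: prefix='1' (no match yet)
Bit 3: prefix='10' -> emit 'd', reset
Bit 4: prefix='1' (no match yet)
Bit 5: prefix='11' -> emit 'j', reset
Bit 6: prefix='1' (no match yet)
Bit 7: prefix='11' -> emit 'j', reset
Bit 8: prefix='0' (no match yet)
Bit 9: prefix='00' -> emit 'i', reset
Bit 10: prefix='0' (no match yet)
Bit 11: prefix='01' (no match yet)
Bit 12: prefix='011' -> emit 'o', reset
Bit 13: prefix='0' (no match yet)
Bit 14: prefix='01' (no match yet)
Bit 15: prefix='010' -> emit 'a', reset
Bit 16: prefix='0' (no match yet)
Bit 17: prefix='01' (no match yet)

Answer: 01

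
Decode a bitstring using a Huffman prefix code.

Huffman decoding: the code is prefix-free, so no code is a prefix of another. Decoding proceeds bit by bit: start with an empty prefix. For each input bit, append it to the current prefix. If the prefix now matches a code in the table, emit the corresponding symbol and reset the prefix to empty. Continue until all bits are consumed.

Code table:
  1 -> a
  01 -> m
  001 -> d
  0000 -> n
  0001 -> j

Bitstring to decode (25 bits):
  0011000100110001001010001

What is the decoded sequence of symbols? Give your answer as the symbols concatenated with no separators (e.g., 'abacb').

Answer: dajdajdmj

Derivation:
Bit 0: prefix='0' (no match yet)
Bit 1: prefix='00' (no match yet)
Bit 2: prefix='001' -> emit 'd', reset
Bit 3: prefix='1' -> emit 'a', reset
Bit 4: prefix='0' (no match yet)
Bit 5: prefix='00' (no match yet)
Bit 6: prefix='000' (no match yet)
Bit 7: prefix='0001' -> emit 'j', reset
Bit 8: prefix='0' (no match yet)
Bit 9: prefix='00' (no match yet)
Bit 10: prefix='001' -> emit 'd', reset
Bit 11: prefix='1' -> emit 'a', reset
Bit 12: prefix='0' (no match yet)
Bit 13: prefix='00' (no match yet)
Bit 14: prefix='000' (no match yet)
Bit 15: prefix='0001' -> emit 'j', reset
Bit 16: prefix='0' (no match yet)
Bit 17: prefix='00' (no match yet)
Bit 18: prefix='001' -> emit 'd', reset
Bit 19: prefix='0' (no match yet)
Bit 20: prefix='01' -> emit 'm', reset
Bit 21: prefix='0' (no match yet)
Bit 22: prefix='00' (no match yet)
Bit 23: prefix='000' (no match yet)
Bit 24: prefix='0001' -> emit 'j', reset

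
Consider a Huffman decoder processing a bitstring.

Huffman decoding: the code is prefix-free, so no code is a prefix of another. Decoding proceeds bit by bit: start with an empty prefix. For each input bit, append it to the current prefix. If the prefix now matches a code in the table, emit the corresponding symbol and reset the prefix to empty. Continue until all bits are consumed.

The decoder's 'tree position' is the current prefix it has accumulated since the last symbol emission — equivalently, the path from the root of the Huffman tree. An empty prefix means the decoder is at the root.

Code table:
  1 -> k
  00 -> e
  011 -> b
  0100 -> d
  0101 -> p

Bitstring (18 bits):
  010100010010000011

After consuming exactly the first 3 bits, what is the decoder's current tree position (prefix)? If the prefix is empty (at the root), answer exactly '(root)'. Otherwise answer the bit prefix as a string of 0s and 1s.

Answer: 010

Derivation:
Bit 0: prefix='0' (no match yet)
Bit 1: prefix='01' (no match yet)
Bit 2: prefix='010' (no match yet)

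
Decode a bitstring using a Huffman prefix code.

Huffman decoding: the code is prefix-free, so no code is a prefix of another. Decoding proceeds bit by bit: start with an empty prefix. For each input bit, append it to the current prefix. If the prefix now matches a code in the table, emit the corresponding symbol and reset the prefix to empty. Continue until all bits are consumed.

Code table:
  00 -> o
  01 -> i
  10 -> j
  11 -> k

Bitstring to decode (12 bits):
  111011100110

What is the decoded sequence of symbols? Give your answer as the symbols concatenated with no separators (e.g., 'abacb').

Bit 0: prefix='1' (no match yet)
Bit 1: prefix='11' -> emit 'k', reset
Bit 2: prefix='1' (no match yet)
Bit 3: prefix='10' -> emit 'j', reset
Bit 4: prefix='1' (no match yet)
Bit 5: prefix='11' -> emit 'k', reset
Bit 6: prefix='1' (no match yet)
Bit 7: prefix='10' -> emit 'j', reset
Bit 8: prefix='0' (no match yet)
Bit 9: prefix='01' -> emit 'i', reset
Bit 10: prefix='1' (no match yet)
Bit 11: prefix='10' -> emit 'j', reset

Answer: kjkjij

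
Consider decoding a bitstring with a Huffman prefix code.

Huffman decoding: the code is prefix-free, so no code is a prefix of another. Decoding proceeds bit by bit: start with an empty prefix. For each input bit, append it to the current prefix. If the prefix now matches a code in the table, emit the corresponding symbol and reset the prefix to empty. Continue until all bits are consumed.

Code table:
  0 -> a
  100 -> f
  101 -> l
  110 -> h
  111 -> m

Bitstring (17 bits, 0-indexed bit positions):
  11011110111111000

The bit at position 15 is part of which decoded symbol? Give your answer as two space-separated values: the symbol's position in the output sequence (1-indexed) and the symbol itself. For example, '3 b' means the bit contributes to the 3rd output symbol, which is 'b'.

Bit 0: prefix='1' (no match yet)
Bit 1: prefix='11' (no match yet)
Bit 2: prefix='110' -> emit 'h', reset
Bit 3: prefix='1' (no match yet)
Bit 4: prefix='11' (no match yet)
Bit 5: prefix='111' -> emit 'm', reset
Bit 6: prefix='1' (no match yet)
Bit 7: prefix='10' (no match yet)
Bit 8: prefix='101' -> emit 'l', reset
Bit 9: prefix='1' (no match yet)
Bit 10: prefix='11' (no match yet)
Bit 11: prefix='111' -> emit 'm', reset
Bit 12: prefix='1' (no match yet)
Bit 13: prefix='11' (no match yet)
Bit 14: prefix='110' -> emit 'h', reset
Bit 15: prefix='0' -> emit 'a', reset
Bit 16: prefix='0' -> emit 'a', reset

Answer: 6 a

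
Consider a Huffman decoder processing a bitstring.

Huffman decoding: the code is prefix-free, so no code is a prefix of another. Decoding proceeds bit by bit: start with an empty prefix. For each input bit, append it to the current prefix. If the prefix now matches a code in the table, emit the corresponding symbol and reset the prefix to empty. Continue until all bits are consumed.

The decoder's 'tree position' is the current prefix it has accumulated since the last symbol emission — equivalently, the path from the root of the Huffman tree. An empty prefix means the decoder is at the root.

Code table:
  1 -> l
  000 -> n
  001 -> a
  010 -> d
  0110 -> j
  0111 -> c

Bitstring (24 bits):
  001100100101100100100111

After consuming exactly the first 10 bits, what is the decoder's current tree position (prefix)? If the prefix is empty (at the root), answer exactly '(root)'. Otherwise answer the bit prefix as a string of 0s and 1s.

Answer: (root)

Derivation:
Bit 0: prefix='0' (no match yet)
Bit 1: prefix='00' (no match yet)
Bit 2: prefix='001' -> emit 'a', reset
Bit 3: prefix='1' -> emit 'l', reset
Bit 4: prefix='0' (no match yet)
Bit 5: prefix='00' (no match yet)
Bit 6: prefix='001' -> emit 'a', reset
Bit 7: prefix='0' (no match yet)
Bit 8: prefix='00' (no match yet)
Bit 9: prefix='001' -> emit 'a', reset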